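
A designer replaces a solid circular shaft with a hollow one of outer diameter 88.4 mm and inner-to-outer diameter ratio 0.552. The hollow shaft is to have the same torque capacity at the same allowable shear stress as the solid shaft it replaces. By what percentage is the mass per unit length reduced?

Equal τ_max and T ⇒ the solid shaft needs d_s³ = d_o³(1−k⁴), so d_s = 88.4·(1−0.552⁴)^(1/3) = 85.57 mm.
Area ratio A_h/A_s = d_o²(1−k²)/d_s² = (1−k²)/(1−k⁴)^(2/3) = 0.7420.
Mass saving = 1 − 0.7420 = 25.8 %.

25.8 %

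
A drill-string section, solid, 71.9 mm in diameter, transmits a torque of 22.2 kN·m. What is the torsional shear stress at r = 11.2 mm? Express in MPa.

94.8 MPa

J = πd⁴/32 = π(0.0719)⁴/32 = 2.624×10^-6 m⁴.
Shear stress varies linearly with radius: τ = T·r/J = 22200 × 0.0112 / 2.624×10^-6 = 9.477×10^7 Pa.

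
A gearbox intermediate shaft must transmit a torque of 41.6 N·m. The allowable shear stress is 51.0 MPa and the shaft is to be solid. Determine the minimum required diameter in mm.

For a solid shaft τ_max = 16T/(πd³), so d = (16T/(π τ_allow))^(1/3) = (16·41.60/(π·5.10×10^7))^(1/3) = 0.01608 m.

16.1 mm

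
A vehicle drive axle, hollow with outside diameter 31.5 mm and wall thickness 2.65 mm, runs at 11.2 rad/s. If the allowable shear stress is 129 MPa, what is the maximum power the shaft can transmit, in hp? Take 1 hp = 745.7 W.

J = π(d_o⁴ − d_i⁴)/32 = π(0.0315⁴ − 0.0262⁴)/32 = 5.040×10^-8 m⁴.
T_max = τ_allow·J/r = 1.29×10^8 × 5.040×10^-8 / 0.0158 = 412.8 N·m.
ω = 11.2 rad/s, so P_max = T_max·ω = 4623 W.

6.20 hp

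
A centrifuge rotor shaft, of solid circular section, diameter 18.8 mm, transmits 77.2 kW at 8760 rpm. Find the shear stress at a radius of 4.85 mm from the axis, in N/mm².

33.3 N/mm²

ω = 2π·8760/60 = 917.3 rad/s, so T = P/ω = 77.2×10³ / 917.3 = 84.16 N·m.
J = πd⁴/32 = π(0.0188)⁴/32 = 1.226×10^-8 m⁴.
Shear stress varies linearly with radius: τ = T·r/J = 84.16 × 0.00485 / 1.226×10^-8 = 3.328×10^7 Pa.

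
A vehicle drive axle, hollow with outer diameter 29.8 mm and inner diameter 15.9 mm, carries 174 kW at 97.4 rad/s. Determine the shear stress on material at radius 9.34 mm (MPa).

ω = 97.4 rad/s, so T = P/ω = 174×10³ / 97.40 = 1786 N·m.
J = π(d_o⁴ − d_i⁴)/32 = π(0.0298⁴ − 0.0159⁴)/32 = 7.115×10^-8 m⁴.
Shear stress varies linearly with radius: τ = T·r/J = 1786 × 0.00934 / 7.115×10^-8 = 2.345×10^8 Pa.

235 MPa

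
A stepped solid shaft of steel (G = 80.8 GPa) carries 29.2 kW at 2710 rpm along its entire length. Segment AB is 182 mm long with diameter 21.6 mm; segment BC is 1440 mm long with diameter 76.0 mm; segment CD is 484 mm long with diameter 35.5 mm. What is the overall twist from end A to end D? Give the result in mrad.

15.4 mrad

ω = 2π·2710/60 = 283.8 rad/s, so T = P/ω = 29.2×10³ / 283.8 = 102.9 N·m.
J_AB = π(0.0216)⁴/32 = 2.14×10^-8 m⁴; J_BC = π(0.0760)⁴/32 = 3.28×10^-6 m⁴; J_CD = π(0.0355)⁴/32 = 1.56×10^-7 m⁴.
θ = (T/G)·Σ L_i/J_i = (102.9/80.8×10⁹)·(0.182/2.14×10^-8 + 1.44/3.28×10^-6 + 0.484/1.56×10^-7) = 0.01536 rad.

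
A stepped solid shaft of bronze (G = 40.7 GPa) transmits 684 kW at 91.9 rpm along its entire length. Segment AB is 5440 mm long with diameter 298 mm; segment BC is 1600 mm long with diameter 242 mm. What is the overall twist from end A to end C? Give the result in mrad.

ω = 2π·91.9/60 = 9.624 rad/s, so T = P/ω = 684×10³ / 9.624 = 71070 N·m.
J_AB = π(0.298)⁴/32 = 7.74×10^-4 m⁴; J_BC = π(0.242)⁴/32 = 3.37×10^-4 m⁴.
θ = (T/G)·Σ L_i/J_i = (71070/40.7×10⁹)·(5.44/7.74×10^-4 + 1.60/3.37×10^-4) = 0.02057 rad.

20.6 mrad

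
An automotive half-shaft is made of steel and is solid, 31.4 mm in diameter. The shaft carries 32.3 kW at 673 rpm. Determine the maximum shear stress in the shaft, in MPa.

ω = 2π·673/60 = 70.48 rad/s, so T = P/ω = 32.3×10³ / 70.48 = 458.3 N·m.
J = πd⁴/32 = π(0.0314)⁴/32 = 9.544×10^-8 m⁴.
τ_max = T·r/J = 458.3 × 0.0157 / 9.544×10^-8 = 7.539×10^7 Pa.

75.4 MPa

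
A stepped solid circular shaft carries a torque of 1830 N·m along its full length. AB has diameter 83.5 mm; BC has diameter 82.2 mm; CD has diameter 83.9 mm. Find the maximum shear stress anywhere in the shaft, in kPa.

Under the same torque, τ_max = 16T/(πd³) is largest where d is smallest — segment BC (d = 82.2 mm).
τ_max = 16·1830/(π·(0.0822)³) = 1.678×10^7 Pa.

16800 kPa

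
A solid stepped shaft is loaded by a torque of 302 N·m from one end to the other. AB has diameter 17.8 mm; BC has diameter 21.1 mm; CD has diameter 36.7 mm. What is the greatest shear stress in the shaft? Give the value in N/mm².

Under the same torque, τ_max = 16T/(πd³) is largest where d is smallest — segment AB (d = 17.8 mm).
τ_max = 16·302.0/(π·(0.0178)³) = 2.727×10^8 Pa.

273 N/mm²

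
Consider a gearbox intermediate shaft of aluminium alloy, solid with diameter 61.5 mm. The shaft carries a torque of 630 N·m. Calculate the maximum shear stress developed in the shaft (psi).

J = πd⁴/32 = π(0.0615)⁴/32 = 1.404×10^-6 m⁴.
τ_max = T·r/J = 630.0 × 0.0307 / 1.404×10^-6 = 1.379×10^7 Pa.

2000 psi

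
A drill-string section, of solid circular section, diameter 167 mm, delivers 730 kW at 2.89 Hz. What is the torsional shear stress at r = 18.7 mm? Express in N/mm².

ω = 2π·2.89 = 18.16 rad/s, so T = P/ω = 730×10³ / 18.16 = 40200 N·m.
J = πd⁴/32 = π(0.167)⁴/32 = 7.636×10^-5 m⁴.
Shear stress varies linearly with radius: τ = T·r/J = 40200 × 0.0187 / 7.636×10^-5 = 9.845×10^6 Pa.

9.85 N/mm²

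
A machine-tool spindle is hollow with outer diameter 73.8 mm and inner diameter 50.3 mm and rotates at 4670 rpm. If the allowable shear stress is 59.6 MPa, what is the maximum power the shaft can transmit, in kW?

J = π(d_o⁴ − d_i⁴)/32 = π(0.0738⁴ − 0.0503⁴)/32 = 2.284×10^-6 m⁴.
T_max = τ_allow·J/r = 5.96×10^7 × 2.284×10^-6 / 0.0369 = 3689 N·m.
ω = 2π·4670/60 = 489.0 rad/s, so P_max = T_max·ω = 1.804×10^6 W.

1800 kW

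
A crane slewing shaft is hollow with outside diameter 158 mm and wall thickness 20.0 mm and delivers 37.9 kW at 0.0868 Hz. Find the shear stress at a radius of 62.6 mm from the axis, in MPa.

103 MPa

ω = 2π·0.0868 = 0.5454 rad/s, so T = P/ω = 37.9×10³ / 0.5454 = 69490 N·m.
J = π(d_o⁴ − d_i⁴)/32 = π(0.158⁴ − 0.118⁴)/32 = 4.215×10^-5 m⁴.
Shear stress varies linearly with radius: τ = T·r/J = 69490 × 0.0626 / 4.215×10^-5 = 1.032×10^8 Pa.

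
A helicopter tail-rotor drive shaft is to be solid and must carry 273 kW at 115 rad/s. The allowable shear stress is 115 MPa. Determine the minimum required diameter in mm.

ω = 115 rad/s, so T = P/ω = 273×10³ / 115.0 = 2374 N·m.
For a solid shaft τ_max = 16T/(πd³), so d = (16T/(π τ_allow))^(1/3) = (16·2374/(π·1.15×10^8))^(1/3) = 0.04720 m.

47.2 mm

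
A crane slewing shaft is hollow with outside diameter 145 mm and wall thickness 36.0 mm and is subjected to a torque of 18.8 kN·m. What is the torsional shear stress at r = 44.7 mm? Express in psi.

3000 psi

J = π(d_o⁴ − d_i⁴)/32 = π(0.145⁴ − 0.0730⁴)/32 = 4.061×10^-5 m⁴.
Shear stress varies linearly with radius: τ = T·r/J = 18800 × 0.0447 / 4.061×10^-5 = 2.069×10^7 Pa.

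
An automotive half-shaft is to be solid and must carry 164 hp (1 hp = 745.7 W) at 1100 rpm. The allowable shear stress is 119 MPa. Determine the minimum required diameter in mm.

ω = 2π·1100/60 = 115.2 rad/s, so T = P/ω = 164×745.7 / 115.2 = 1062 N·m.
For a solid shaft τ_max = 16T/(πd³), so d = (16T/(π τ_allow))^(1/3) = (16·1062/(π·1.19×10^8))^(1/3) = 0.03568 m.

35.7 mm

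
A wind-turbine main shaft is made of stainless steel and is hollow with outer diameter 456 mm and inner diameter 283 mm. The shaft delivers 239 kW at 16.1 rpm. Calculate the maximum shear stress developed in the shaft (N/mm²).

ω = 2π·16.1/60 = 1.686 rad/s, so T = P/ω = 239×10³ / 1.686 = 141800 N·m.
J = π(d_o⁴ − d_i⁴)/32 = π(0.456⁴ − 0.283⁴)/32 = 3.615×10^-3 m⁴.
τ_max = T·r/J = 141800 × 0.228 / 3.615×10^-3 = 8.940×10^6 Pa.

8.94 N/mm²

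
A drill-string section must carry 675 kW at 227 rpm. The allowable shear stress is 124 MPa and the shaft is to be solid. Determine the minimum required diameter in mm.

105 mm

ω = 2π·227/60 = 23.77 rad/s, so T = P/ω = 675×10³ / 23.77 = 28400 N·m.
For a solid shaft τ_max = 16T/(πd³), so d = (16T/(π τ_allow))^(1/3) = (16·28400/(π·1.24×10^8))^(1/3) = 0.1053 m.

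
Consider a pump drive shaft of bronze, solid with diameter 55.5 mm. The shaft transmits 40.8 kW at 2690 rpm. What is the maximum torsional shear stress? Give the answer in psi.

ω = 2π·2690/60 = 281.7 rad/s, so T = P/ω = 40.8×10³ / 281.7 = 144.8 N·m.
J = πd⁴/32 = π(0.0555)⁴/32 = 9.315×10^-7 m⁴.
τ_max = T·r/J = 144.8 × 0.0278 / 9.315×10^-7 = 4.315×10^6 Pa.

626 psi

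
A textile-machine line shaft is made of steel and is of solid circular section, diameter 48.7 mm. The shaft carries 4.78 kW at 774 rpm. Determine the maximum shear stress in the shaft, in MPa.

ω = 2π·774/60 = 81.05 rad/s, so T = P/ω = 4.78×10³ / 81.05 = 58.97 N·m.
J = πd⁴/32 = π(0.0487)⁴/32 = 5.522×10^-7 m⁴.
τ_max = T·r/J = 58.97 × 0.0244 / 5.522×10^-7 = 2.600×10^6 Pa.

2.60 MPa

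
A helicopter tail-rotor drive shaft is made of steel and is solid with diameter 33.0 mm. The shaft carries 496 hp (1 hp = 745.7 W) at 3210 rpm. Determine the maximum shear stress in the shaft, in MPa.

ω = 2π·3210/60 = 336.2 rad/s, so T = P/ω = 496×745.7 / 336.2 = 1100 N·m.
J = πd⁴/32 = π(0.0330)⁴/32 = 1.164×10^-7 m⁴.
τ_max = T·r/J = 1100 × 0.0165 / 1.164×10^-7 = 1.559×10^8 Pa.

156 MPa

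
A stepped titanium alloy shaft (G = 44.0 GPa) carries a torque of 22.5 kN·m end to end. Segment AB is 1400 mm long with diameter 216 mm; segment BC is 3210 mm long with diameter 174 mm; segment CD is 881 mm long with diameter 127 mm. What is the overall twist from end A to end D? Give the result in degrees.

J_AB = π(0.216)⁴/32 = 2.14×10^-4 m⁴; J_BC = π(0.174)⁴/32 = 9.00×10^-5 m⁴; J_CD = π(0.127)⁴/32 = 2.55×10^-5 m⁴.
θ = (T/G)·Σ L_i/J_i = (22500/44.0×10⁹)·(1.40/2.14×10^-4 + 3.21/9.00×10^-5 + 0.881/2.55×10^-5) = 0.03923 rad.

2.25°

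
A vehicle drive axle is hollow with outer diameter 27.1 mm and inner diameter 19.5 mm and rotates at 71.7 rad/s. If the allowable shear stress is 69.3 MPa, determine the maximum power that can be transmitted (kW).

J = π(d_o⁴ − d_i⁴)/32 = π(0.0271⁴ − 0.0195⁴)/32 = 3.876×10^-8 m⁴.
T_max = τ_allow·J/r = 6.93×10^7 × 3.876×10^-8 / 0.0136 = 198.2 N·m.
ω = 71.7 rad/s, so P_max = T_max·ω = 1.421×10^4 W.

14.2 kW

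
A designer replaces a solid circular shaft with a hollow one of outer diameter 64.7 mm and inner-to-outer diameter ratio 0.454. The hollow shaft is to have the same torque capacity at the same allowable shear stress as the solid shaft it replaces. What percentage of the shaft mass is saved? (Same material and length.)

Equal τ_max and T ⇒ the solid shaft needs d_s³ = d_o³(1−k⁴), so d_s = 64.7·(1−0.454⁴)^(1/3) = 63.77 mm.
Area ratio A_h/A_s = d_o²(1−k²)/d_s² = (1−k²)/(1−k⁴)^(2/3) = 0.8172.
Mass saving = 1 − 0.8172 = 18.3 %.

18.3 %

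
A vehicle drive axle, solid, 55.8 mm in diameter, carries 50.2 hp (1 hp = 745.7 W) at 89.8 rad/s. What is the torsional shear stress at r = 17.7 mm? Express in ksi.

ω = 89.8 rad/s, so T = P/ω = 50.2×745.7 / 89.80 = 416.9 N·m.
J = πd⁴/32 = π(0.0558)⁴/32 = 9.518×10^-7 m⁴.
Shear stress varies linearly with radius: τ = T·r/J = 416.9 × 0.0177 / 9.518×10^-7 = 7.752×10^6 Pa.

1.12 ksi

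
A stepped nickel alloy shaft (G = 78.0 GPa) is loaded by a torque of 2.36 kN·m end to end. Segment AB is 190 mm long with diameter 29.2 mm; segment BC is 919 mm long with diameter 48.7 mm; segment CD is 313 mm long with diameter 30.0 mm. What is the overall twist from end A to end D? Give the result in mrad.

J_AB = π(0.0292)⁴/32 = 7.14×10^-8 m⁴; J_BC = π(0.0487)⁴/32 = 5.52×10^-7 m⁴; J_CD = π(0.0300)⁴/32 = 7.95×10^-8 m⁴.
θ = (T/G)·Σ L_i/J_i = (2360/78.0×10⁹)·(0.190/7.14×10^-8 + 0.919/5.52×10^-7 + 0.313/7.95×10^-8) = 0.2500 rad.

250 mrad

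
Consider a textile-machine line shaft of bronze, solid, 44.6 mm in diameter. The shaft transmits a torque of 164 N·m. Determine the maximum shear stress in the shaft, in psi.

J = πd⁴/32 = π(0.0446)⁴/32 = 3.885×10^-7 m⁴.
τ_max = T·r/J = 164.0 × 0.0223 / 3.885×10^-7 = 9.415×10^6 Pa.

1370 psi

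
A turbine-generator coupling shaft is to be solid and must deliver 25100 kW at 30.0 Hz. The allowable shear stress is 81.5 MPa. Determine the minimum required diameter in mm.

ω = 2π·30.0 = 188.5 rad/s, so T = P/ω = 25100×10³ / 188.5 = 133200 N·m.
For a solid shaft τ_max = 16T/(πd³), so d = (16T/(π τ_allow))^(1/3) = (16·133200/(π·8.15×10^7))^(1/3) = 0.2026 m.

203 mm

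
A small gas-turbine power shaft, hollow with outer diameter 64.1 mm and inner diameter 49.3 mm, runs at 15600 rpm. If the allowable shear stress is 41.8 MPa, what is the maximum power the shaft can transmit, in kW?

J = π(d_o⁴ − d_i⁴)/32 = π(0.0641⁴ − 0.0493⁴)/32 = 1.077×10^-6 m⁴.
T_max = τ_allow·J/r = 4.18×10^7 × 1.077×10^-6 / 0.0320 = 1405 N·m.
ω = 2π·15600/60 = 1634 rad/s, so P_max = T_max·ω = 2.296×10^6 W.

2300 kW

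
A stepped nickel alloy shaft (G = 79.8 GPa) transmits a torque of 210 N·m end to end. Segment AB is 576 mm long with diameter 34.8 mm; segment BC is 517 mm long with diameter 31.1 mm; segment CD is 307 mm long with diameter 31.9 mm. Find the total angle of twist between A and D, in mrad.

33.3 mrad

J_AB = π(0.0348)⁴/32 = 1.44×10^-7 m⁴; J_BC = π(0.0311)⁴/32 = 9.18×10^-8 m⁴; J_CD = π(0.0319)⁴/32 = 1.02×10^-7 m⁴.
θ = (T/G)·Σ L_i/J_i = (210.0/79.8×10⁹)·(0.576/1.44×10^-7 + 0.517/9.18×10^-8 + 0.307/1.02×10^-7) = 0.03329 rad.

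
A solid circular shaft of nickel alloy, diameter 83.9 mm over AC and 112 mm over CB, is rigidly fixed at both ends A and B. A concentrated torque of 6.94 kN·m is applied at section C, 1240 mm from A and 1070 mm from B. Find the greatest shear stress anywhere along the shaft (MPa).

Compatibility: T_A·a/J_AC = T_B·b/J_CB with T_A + T_B = T₀.
J_AC = 4.86×10^-6 m⁴, J_CB = 1.54×10^-5 m⁴, so T_A = T₀·(J_AC/a)/((J_AC/a)+(J_CB/b)) = 1483 N·m, T_B = 5457 N·m.
τ in each portion: τ_AC = 1.28×10^7 Pa, τ_CB = 1.98×10^7 Pa; maximum is in CB.
τ_max = T_CB·r/J = 5457·0.0560/1.54×10^-5 = 1.978×10^7 Pa.

19.8 MPa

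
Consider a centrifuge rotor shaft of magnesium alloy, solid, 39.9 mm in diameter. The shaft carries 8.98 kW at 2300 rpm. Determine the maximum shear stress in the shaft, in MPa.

ω = 2π·2300/60 = 240.9 rad/s, so T = P/ω = 8.98×10³ / 240.9 = 37.28 N·m.
J = πd⁴/32 = π(0.0399)⁴/32 = 2.488×10^-7 m⁴.
τ_max = T·r/J = 37.28 × 0.0199 / 2.488×10^-7 = 2.989×10^6 Pa.

2.99 MPa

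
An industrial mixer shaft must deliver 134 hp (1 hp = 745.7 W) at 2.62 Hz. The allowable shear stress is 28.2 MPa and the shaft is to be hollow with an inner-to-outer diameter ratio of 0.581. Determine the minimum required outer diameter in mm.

107 mm

ω = 2π·2.62 = 16.46 rad/s, so T = P/ω = 134×745.7 / 16.46 = 6070 N·m.
For a hollow shaft with d_i/d_o = 0.581: τ_max = 16T/(π d_o³ (1−k⁴)), so d_o = [16T/(π τ_allow (1−k⁴))]^(1/3) = [16·6070/(π·2.82×10^7·0.8861)]^(1/3) = 0.1074 m.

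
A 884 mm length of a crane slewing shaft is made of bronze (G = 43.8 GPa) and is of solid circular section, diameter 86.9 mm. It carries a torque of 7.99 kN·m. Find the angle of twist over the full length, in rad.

0.0288 rad

J = πd⁴/32 = π(0.0869)⁴/32 = 5.599×10^-6 m⁴.
θ = T·L/(G·J) = 7990 × 0.884 / (43.8×10⁹ × 5.599×10^-6) = 0.02880 rad.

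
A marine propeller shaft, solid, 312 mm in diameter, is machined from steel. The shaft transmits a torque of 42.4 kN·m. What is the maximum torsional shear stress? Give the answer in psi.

1030 psi

J = πd⁴/32 = π(0.312)⁴/32 = 9.303×10^-4 m⁴.
τ_max = T·r/J = 42400 × 0.156 / 9.303×10^-4 = 7.110×10^6 Pa.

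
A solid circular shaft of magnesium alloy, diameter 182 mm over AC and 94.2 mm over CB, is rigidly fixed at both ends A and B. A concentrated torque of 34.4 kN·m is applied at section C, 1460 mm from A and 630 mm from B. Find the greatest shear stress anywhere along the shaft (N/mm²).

29.9 N/mm²

Compatibility: T_A·a/J_AC = T_B·b/J_CB with T_A + T_B = T₀.
J_AC = 1.08×10^-4 m⁴, J_CB = 7.73×10^-6 m⁴, so T_A = T₀·(J_AC/a)/((J_AC/a)+(J_CB/b)) = 29490 N·m, T_B = 4905 N·m.
τ in each portion: τ_AC = 2.49×10^7 Pa, τ_CB = 2.99×10^7 Pa; maximum is in CB.
τ_max = T_CB·r/J = 4905·0.0471/7.73×10^-6 = 2.989×10^7 Pa.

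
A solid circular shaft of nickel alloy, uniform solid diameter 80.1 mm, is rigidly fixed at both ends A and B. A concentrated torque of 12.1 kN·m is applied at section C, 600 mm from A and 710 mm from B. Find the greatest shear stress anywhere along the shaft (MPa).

65.0 MPa

With uniform GJ and both ends fixed, compatibility θ_AC = θ_CB gives T_A·a = T_B·b, together with T_A + T_B = T₀.
T_A = T₀·b/(a+b) = 12100·710/1310 = 6558 N·m; T_B = 5542 N·m.
τ in each portion: τ_AC = 6.50×10^7 Pa, τ_CB = 5.49×10^7 Pa; maximum is in AC.
τ_max = T_AC·r/J = 6558·0.0400/4.04×10^-6 = 6.499×10^7 Pa.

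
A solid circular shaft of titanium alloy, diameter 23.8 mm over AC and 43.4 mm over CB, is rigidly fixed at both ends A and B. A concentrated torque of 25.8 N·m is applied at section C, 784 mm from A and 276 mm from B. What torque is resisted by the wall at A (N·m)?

Compatibility: T_A·a/J_AC = T_B·b/J_CB with T_A + T_B = T₀.
J_AC = 3.15×10^-8 m⁴, J_CB = 3.48×10^-7 m⁴, so T_A = T₀·(J_AC/a)/((J_AC/a)+(J_CB/b)) = 0.7961 N·m, T_B = 25.00 N·m.

0.796 N·m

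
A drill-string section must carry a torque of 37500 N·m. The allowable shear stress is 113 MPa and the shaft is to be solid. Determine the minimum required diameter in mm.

119 mm

For a solid shaft τ_max = 16T/(πd³), so d = (16T/(π τ_allow))^(1/3) = (16·37500/(π·1.13×10^8))^(1/3) = 0.1191 m.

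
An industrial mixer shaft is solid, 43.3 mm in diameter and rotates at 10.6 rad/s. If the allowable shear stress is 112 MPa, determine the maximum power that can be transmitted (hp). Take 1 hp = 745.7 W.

J = πd⁴/32 = π(0.0433)⁴/32 = 3.451×10^-7 m⁴.
T_max = τ_allow·J/r = 1.12×10^8 × 3.451×10^-7 / 0.0216 = 1785 N·m.
ω = 10.6 rad/s, so P_max = T_max·ω = 1.892×10^4 W.

25.4 hp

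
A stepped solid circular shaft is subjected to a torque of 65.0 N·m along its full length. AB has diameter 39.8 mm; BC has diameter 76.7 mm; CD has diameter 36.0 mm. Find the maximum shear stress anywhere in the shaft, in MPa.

Under the same torque, τ_max = 16T/(πd³) is largest where d is smallest — segment CD (d = 36.0 mm).
τ_max = 16·65.00/(π·(0.0360)³) = 7.095×10^6 Pa.

7.10 MPa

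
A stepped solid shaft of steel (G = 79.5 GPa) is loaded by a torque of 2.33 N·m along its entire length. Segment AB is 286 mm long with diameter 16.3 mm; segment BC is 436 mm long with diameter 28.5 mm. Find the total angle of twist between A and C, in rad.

J_AB = π(0.0163)⁴/32 = 6.93×10^-9 m⁴; J_BC = π(0.0285)⁴/32 = 6.48×10^-8 m⁴.
θ = (T/G)·Σ L_i/J_i = (2.330/79.5×10⁹)·(0.286/6.93×10^-9 + 0.436/6.48×10^-8) = 1.407×10^-3 rad.

0.00141 rad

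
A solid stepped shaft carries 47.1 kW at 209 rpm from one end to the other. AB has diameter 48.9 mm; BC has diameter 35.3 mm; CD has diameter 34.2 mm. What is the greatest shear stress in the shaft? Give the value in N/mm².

ω = 2π·209/60 = 21.89 rad/s, so T = P/ω = 47.1×10³ / 21.89 = 2152 N·m.
Under the same torque, τ_max = 16T/(πd³) is largest where d is smallest — segment CD (d = 34.2 mm).
τ_max = 16·2152/(π·(0.0342)³) = 2.740×10^8 Pa.

274 N/mm²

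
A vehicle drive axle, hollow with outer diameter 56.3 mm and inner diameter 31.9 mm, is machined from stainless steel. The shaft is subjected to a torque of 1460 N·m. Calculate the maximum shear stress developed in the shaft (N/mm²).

J = π(d_o⁴ − d_i⁴)/32 = π(0.0563⁴ − 0.0319⁴)/32 = 8.847×10^-7 m⁴.
τ_max = T·r/J = 1460 × 0.0281 / 8.847×10^-7 = 4.646×10^7 Pa.

46.5 N/mm²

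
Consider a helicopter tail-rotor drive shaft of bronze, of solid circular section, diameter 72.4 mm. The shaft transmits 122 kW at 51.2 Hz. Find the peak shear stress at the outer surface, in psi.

ω = 2π·51.2 = 321.7 rad/s, so T = P/ω = 122×10³ / 321.7 = 379.2 N·m.
J = πd⁴/32 = π(0.0724)⁴/32 = 2.697×10^-6 m⁴.
τ_max = T·r/J = 379.2 × 0.0362 / 2.697×10^-6 = 5.089×10^6 Pa.

738 psi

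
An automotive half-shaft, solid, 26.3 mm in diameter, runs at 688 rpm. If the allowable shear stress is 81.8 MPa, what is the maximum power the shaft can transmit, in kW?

21.1 kW

J = πd⁴/32 = π(0.0263)⁴/32 = 4.697×10^-8 m⁴.
T_max = τ_allow·J/r = 8.18×10^7 × 4.697×10^-8 / 0.0132 = 292.2 N·m.
ω = 2π·688/60 = 72.05 rad/s, so P_max = T_max·ω = 2.105×10^4 W.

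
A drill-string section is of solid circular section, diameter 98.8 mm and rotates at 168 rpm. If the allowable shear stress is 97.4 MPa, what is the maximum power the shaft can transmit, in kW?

J = πd⁴/32 = π(0.0988)⁴/32 = 9.355×10^-6 m⁴.
T_max = τ_allow·J/r = 9.74×10^7 × 9.355×10^-6 / 0.0494 = 18440 N·m.
ω = 2π·168/60 = 17.59 rad/s, so P_max = T_max·ω = 3.245×10^5 W.

324 kW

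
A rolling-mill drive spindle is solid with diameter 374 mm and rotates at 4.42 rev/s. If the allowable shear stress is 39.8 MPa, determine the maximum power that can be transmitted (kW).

11400 kW

J = πd⁴/32 = π(0.374)⁴/32 = 1.921×10^-3 m⁴.
T_max = τ_allow·J/r = 3.98×10^7 × 1.921×10^-3 / 0.187 = 408800 N·m.
ω = 2π·4.42 = 27.77 rad/s, so P_max = T_max·ω = 1.135×10^7 W.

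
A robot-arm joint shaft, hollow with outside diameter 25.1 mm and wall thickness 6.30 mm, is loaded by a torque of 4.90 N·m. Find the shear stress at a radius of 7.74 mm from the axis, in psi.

J = π(d_o⁴ − d_i⁴)/32 = π(0.0251⁴ − 0.0125⁴)/32 = 3.657×10^-8 m⁴.
Shear stress varies linearly with radius: τ = T·r/J = 4.900 × 0.00774 / 3.657×10^-8 = 1.037×10^6 Pa.

150 psi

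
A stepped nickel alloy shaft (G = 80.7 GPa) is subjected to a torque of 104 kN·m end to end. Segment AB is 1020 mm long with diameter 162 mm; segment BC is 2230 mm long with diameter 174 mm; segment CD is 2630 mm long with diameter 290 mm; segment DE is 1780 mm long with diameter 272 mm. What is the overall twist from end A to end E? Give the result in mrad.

J_AB = π(0.162)⁴/32 = 6.76×10^-5 m⁴; J_BC = π(0.174)⁴/32 = 9.00×10^-5 m⁴; J_CD = π(0.290)⁴/32 = 6.94×10^-4 m⁴; J_DE = π(0.272)⁴/32 = 5.37×10^-4 m⁴.
θ = (T/G)·Σ L_i/J_i = (104000/80.7×10⁹)·(1.02/6.76×10^-5 + 2.23/9.00×10^-5 + 2.63/6.94×10^-4 + 1.78/5.37×10^-4) = 0.06053 rad.

60.5 mrad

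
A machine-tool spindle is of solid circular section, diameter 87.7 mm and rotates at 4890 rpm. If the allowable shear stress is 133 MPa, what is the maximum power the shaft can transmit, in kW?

J = πd⁴/32 = π(0.0877)⁴/32 = 5.808×10^-6 m⁴.
T_max = τ_allow·J/r = 1.33×10^8 × 5.808×10^-6 / 0.0439 = 17610 N·m.
ω = 2π·4890/60 = 512.1 rad/s, so P_max = T_max·ω = 9.020×10^6 W.

9020 kW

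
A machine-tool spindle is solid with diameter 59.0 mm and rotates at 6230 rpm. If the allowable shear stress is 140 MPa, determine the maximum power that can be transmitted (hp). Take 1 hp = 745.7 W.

4940 hp

J = πd⁴/32 = π(0.0590)⁴/32 = 1.190×10^-6 m⁴.
T_max = τ_allow·J/r = 1.40×10^8 × 1.190×10^-6 / 0.0295 = 5646 N·m.
ω = 2π·6230/60 = 652.4 rad/s, so P_max = T_max·ω = 3.683×10^6 W.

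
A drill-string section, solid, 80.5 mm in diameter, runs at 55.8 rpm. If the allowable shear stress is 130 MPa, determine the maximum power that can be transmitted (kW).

J = πd⁴/32 = π(0.0805)⁴/32 = 4.123×10^-6 m⁴.
T_max = τ_allow·J/r = 1.30×10^8 × 4.123×10^-6 / 0.0403 = 13320 N·m.
ω = 2π·55.8/60 = 5.843 rad/s, so P_max = T_max·ω = 7.781×10^4 W.

77.8 kW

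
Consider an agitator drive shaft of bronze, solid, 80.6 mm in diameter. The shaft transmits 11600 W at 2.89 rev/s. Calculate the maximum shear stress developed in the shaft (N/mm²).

6.21 N/mm²

ω = 2π·2.89 = 18.16 rad/s, so T = P/ω = 11600 / 18.16 = 638.8 N·m.
J = πd⁴/32 = π(0.0806)⁴/32 = 4.143×10^-6 m⁴.
τ_max = T·r/J = 638.8 × 0.0403 / 4.143×10^-6 = 6.214×10^6 Pa.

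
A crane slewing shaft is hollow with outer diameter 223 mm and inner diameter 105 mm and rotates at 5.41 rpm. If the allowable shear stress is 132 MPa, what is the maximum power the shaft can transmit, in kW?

155 kW

J = π(d_o⁴ − d_i⁴)/32 = π(0.223⁴ − 0.105⁴)/32 = 2.309×10^-4 m⁴.
T_max = τ_allow·J/r = 1.32×10^8 × 2.309×10^-4 / 0.112 = 273300 N·m.
ω = 2π·5.41/60 = 0.5665 rad/s, so P_max = T_max·ω = 1.548×10^5 W.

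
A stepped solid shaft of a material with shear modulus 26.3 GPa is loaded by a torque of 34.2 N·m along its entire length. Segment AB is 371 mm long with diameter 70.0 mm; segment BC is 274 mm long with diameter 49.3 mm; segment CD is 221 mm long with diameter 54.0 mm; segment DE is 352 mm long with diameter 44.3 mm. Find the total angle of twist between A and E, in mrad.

2.37 mrad

J_AB = π(0.0700)⁴/32 = 2.36×10^-6 m⁴; J_BC = π(0.0493)⁴/32 = 5.80×10^-7 m⁴; J_CD = π(0.0540)⁴/32 = 8.35×10^-7 m⁴; J_DE = π(0.0443)⁴/32 = 3.78×10^-7 m⁴.
θ = (T/G)·Σ L_i/J_i = (34.20/26.3×10⁹)·(0.371/2.36×10^-6 + 0.274/5.80×10^-7 + 0.221/8.35×10^-7 + 0.352/3.78×10^-7) = 2.374×10^-3 rad.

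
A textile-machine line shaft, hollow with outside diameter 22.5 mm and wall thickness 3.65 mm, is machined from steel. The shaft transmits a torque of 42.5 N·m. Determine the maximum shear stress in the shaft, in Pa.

J = π(d_o⁴ − d_i⁴)/32 = π(0.0225⁴ − 0.0152⁴)/32 = 1.992×10^-8 m⁴.
τ_max = T·r/J = 42.50 × 0.0112 / 1.992×10^-8 = 2.400×10^7 Pa.

2.40e7 Pa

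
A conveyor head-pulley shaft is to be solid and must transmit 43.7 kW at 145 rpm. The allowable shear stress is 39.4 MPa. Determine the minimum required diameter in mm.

71.9 mm

ω = 2π·145/60 = 15.18 rad/s, so T = P/ω = 43.7×10³ / 15.18 = 2878 N·m.
For a solid shaft τ_max = 16T/(πd³), so d = (16T/(π τ_allow))^(1/3) = (16·2878/(π·3.94×10^7))^(1/3) = 0.07192 m.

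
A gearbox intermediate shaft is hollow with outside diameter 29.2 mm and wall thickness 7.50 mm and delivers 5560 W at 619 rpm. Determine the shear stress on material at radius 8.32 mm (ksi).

1.54 ksi

ω = 2π·619/60 = 64.82 rad/s, so T = P/ω = 5560 / 64.82 = 85.77 N·m.
J = π(d_o⁴ − d_i⁴)/32 = π(0.0292⁴ − 0.0142⁴)/32 = 6.738×10^-8 m⁴.
Shear stress varies linearly with radius: τ = T·r/J = 85.77 × 0.00832 / 6.738×10^-8 = 1.059×10^7 Pa.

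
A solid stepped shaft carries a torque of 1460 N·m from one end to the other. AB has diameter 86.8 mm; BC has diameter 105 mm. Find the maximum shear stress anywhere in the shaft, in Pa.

Under the same torque, τ_max = 16T/(πd³) is largest where d is smallest — segment AB (d = 86.8 mm).
τ_max = 16·1460/(π·(0.0868)³) = 1.137×10^7 Pa.

1.14e7 Pa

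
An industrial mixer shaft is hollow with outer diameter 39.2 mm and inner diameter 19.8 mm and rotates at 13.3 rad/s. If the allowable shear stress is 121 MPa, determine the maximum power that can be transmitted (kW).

17.8 kW

J = π(d_o⁴ − d_i⁴)/32 = π(0.0392⁴ − 0.0198⁴)/32 = 2.167×10^-7 m⁴.
T_max = τ_allow·J/r = 1.21×10^8 × 2.167×10^-7 / 0.0196 = 1338 N·m.
ω = 13.3 rad/s, so P_max = T_max·ω = 1.779×10^4 W.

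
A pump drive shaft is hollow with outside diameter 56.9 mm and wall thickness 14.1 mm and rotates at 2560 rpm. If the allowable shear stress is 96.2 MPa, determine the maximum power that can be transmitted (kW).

872 kW

J = π(d_o⁴ − d_i⁴)/32 = π(0.0569⁴ − 0.0287⁴)/32 = 9.625×10^-7 m⁴.
T_max = τ_allow·J/r = 9.62×10^7 × 9.625×10^-7 / 0.0284 = 3254 N·m.
ω = 2π·2560/60 = 268.1 rad/s, so P_max = T_max·ω = 8.725×10^5 W.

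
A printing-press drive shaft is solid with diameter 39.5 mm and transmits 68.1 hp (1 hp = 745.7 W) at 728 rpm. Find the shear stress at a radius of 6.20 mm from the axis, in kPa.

ω = 2π·728/60 = 76.24 rad/s, so T = P/ω = 68.1×745.7 / 76.24 = 666.1 N·m.
J = πd⁴/32 = π(0.0395)⁴/32 = 2.390×10^-7 m⁴.
Shear stress varies linearly with radius: τ = T·r/J = 666.1 × 0.00620 / 2.390×10^-7 = 1.728×10^7 Pa.

17300 kPa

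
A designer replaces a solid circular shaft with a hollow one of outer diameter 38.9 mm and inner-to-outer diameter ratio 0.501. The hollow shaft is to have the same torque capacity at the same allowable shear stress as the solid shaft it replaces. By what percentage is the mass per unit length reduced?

21.8 %

Equal τ_max and T ⇒ the solid shaft needs d_s³ = d_o³(1−k⁴), so d_s = 38.9·(1−0.501⁴)^(1/3) = 38.07 mm.
Area ratio A_h/A_s = d_o²(1−k²)/d_s² = (1−k²)/(1−k⁴)^(2/3) = 0.7822.
Mass saving = 1 − 0.7822 = 21.8 %.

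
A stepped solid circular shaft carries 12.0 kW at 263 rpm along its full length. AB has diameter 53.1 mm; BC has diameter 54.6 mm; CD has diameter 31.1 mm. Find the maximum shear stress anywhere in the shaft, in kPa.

ω = 2π·263/60 = 27.54 rad/s, so T = P/ω = 12.0×10³ / 27.54 = 435.7 N·m.
Under the same torque, τ_max = 16T/(πd³) is largest where d is smallest — segment CD (d = 31.1 mm).
τ_max = 16·435.7/(π·(0.0311)³) = 7.377×10^7 Pa.

73800 kPa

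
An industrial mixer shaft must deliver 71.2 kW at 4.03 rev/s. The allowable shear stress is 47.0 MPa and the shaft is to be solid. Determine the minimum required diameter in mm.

ω = 2π·4.03 = 25.32 rad/s, so T = P/ω = 71.2×10³ / 25.32 = 2812 N·m.
For a solid shaft τ_max = 16T/(πd³), so d = (16T/(π τ_allow))^(1/3) = (16·2812/(π·4.70×10^7))^(1/3) = 0.06729 m.

67.3 mm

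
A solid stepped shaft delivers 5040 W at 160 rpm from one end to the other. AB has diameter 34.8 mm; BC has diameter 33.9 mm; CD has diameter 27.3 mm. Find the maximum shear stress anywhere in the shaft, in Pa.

7.53e7 Pa

ω = 2π·160/60 = 16.76 rad/s, so T = P/ω = 5040 / 16.76 = 300.8 N·m.
Under the same torque, τ_max = 16T/(πd³) is largest where d is smallest — segment CD (d = 27.3 mm).
τ_max = 16·300.8/(π·(0.0273)³) = 7.529×10^7 Pa.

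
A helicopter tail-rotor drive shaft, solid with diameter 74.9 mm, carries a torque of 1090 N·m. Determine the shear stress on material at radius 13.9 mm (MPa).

J = πd⁴/32 = π(0.0749)⁴/32 = 3.090×10^-6 m⁴.
Shear stress varies linearly with radius: τ = T·r/J = 1090 × 0.0139 / 3.090×10^-6 = 4.904×10^6 Pa.

4.90 MPa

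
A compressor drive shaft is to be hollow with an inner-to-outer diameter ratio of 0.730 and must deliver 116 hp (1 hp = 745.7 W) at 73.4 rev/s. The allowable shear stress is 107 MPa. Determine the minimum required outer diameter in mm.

23.2 mm

ω = 2π·73.4 = 461.2 rad/s, so T = P/ω = 116×745.7 / 461.2 = 187.6 N·m.
For a hollow shaft with d_i/d_o = 0.730: τ_max = 16T/(π d_o³ (1−k⁴)), so d_o = [16T/(π τ_allow (1−k⁴))]^(1/3) = [16·187.6/(π·1.07×10^8·0.7160)]^(1/3) = 0.02319 m.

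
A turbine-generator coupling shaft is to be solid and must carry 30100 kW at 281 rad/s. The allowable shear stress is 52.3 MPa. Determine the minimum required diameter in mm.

ω = 281 rad/s, so T = P/ω = 30100×10³ / 281.0 = 107100 N·m.
For a solid shaft τ_max = 16T/(πd³), so d = (16T/(π τ_allow))^(1/3) = (16·107100/(π·5.23×10^7))^(1/3) = 0.2185 m.

218 mm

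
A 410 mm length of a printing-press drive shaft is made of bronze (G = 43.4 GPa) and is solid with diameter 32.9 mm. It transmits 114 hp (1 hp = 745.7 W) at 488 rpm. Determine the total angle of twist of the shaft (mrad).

137 mrad

ω = 2π·488/60 = 51.10 rad/s, so T = P/ω = 114×745.7 / 51.10 = 1663 N·m.
J = πd⁴/32 = π(0.0329)⁴/32 = 1.150×10^-7 m⁴.
θ = T·L/(G·J) = 1663 × 0.410 / (43.4×10⁹ × 1.150×10^-7) = 0.1366 rad.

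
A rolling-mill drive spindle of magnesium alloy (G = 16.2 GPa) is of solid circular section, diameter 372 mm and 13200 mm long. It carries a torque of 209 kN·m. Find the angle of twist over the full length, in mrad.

90.6 mrad

J = πd⁴/32 = π(0.372)⁴/32 = 1.880×10^-3 m⁴.
θ = T·L/(G·J) = 209000 × 13.2 / (16.2×10⁹ × 1.880×10^-3) = 0.09058 rad.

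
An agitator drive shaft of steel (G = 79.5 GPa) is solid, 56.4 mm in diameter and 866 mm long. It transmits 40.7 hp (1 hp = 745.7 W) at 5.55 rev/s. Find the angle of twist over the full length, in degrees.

0.547°

ω = 2π·5.55 = 34.87 rad/s, so T = P/ω = 40.7×745.7 / 34.87 = 870.3 N·m.
J = πd⁴/32 = π(0.0564)⁴/32 = 9.934×10^-7 m⁴.
θ = T·L/(G·J) = 870.3 × 0.866 / (79.5×10⁹ × 9.934×10^-7) = 9.544×10^-3 rad.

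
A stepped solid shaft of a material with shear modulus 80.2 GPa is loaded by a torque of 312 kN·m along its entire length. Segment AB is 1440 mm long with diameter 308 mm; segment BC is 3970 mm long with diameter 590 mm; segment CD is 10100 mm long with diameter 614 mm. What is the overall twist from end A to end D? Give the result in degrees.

0.599°

J_AB = π(0.308)⁴/32 = 8.83×10^-4 m⁴; J_BC = π(0.590)⁴/32 = 0.0119 m⁴; J_CD = π(0.614)⁴/32 = 0.0140 m⁴.
θ = (T/G)·Σ L_i/J_i = (312000/80.2×10⁹)·(1.44/8.83×10^-4 + 3.97/0.0119 + 10.1/0.0140) = 0.01045 rad.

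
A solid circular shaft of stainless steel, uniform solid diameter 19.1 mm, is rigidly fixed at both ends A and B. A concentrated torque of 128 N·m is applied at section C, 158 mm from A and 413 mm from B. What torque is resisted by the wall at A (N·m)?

92.6 N·m

With uniform GJ and both ends fixed, compatibility θ_AC = θ_CB gives T_A·a = T_B·b, together with T_A + T_B = T₀.
T_A = T₀·b/(a+b) = 128.0·413/571.0 = 92.58 N·m; T_B = 35.42 N·m.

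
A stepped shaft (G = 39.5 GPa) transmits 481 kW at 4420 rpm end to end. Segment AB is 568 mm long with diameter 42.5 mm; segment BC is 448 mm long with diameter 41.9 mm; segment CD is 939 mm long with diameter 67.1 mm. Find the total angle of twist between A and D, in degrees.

ω = 2π·4420/60 = 462.9 rad/s, so T = P/ω = 481×10³ / 462.9 = 1039 N·m.
J_AB = π(0.0425)⁴/32 = 3.20×10^-7 m⁴; J_BC = π(0.0419)⁴/32 = 3.03×10^-7 m⁴; J_CD = π(0.0671)⁴/32 = 1.99×10^-6 m⁴.
θ = (T/G)·Σ L_i/J_i = (1039/39.5×10⁹)·(0.568/3.20×10^-7 + 0.448/3.03×10^-7 + 0.939/1.99×10^-6) = 0.09802 rad.

5.62°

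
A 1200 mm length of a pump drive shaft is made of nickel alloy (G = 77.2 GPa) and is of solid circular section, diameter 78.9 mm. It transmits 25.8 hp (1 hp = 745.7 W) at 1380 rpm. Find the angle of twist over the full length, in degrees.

ω = 2π·1380/60 = 144.5 rad/s, so T = P/ω = 25.8×745.7 / 144.5 = 133.1 N·m.
J = πd⁴/32 = π(0.0789)⁴/32 = 3.805×10^-6 m⁴.
θ = T·L/(G·J) = 133.1 × 1.20 / (77.2×10⁹ × 3.805×10^-6) = 5.439×10^-4 rad.

0.0312°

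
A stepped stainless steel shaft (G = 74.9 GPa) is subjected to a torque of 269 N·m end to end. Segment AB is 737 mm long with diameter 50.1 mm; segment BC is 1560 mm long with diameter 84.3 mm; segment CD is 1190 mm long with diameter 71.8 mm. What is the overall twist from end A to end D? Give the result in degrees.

J_AB = π(0.0501)⁴/32 = 6.19×10^-7 m⁴; J_BC = π(0.0843)⁴/32 = 4.96×10^-6 m⁴; J_CD = π(0.0718)⁴/32 = 2.61×10^-6 m⁴.
θ = (T/G)·Σ L_i/J_i = (269.0/74.9×10⁹)·(0.737/6.19×10^-7 + 1.56/4.96×10^-6 + 1.19/2.61×10^-6) = 7.047×10^-3 rad.

0.404°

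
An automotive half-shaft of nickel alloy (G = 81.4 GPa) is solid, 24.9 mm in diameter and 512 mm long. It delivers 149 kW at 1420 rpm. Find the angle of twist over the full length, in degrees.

9.57°

ω = 2π·1420/60 = 148.7 rad/s, so T = P/ω = 149×10³ / 148.7 = 1002 N·m.
J = πd⁴/32 = π(0.0249)⁴/32 = 3.774×10^-8 m⁴.
θ = T·L/(G·J) = 1002 × 0.512 / (81.4×10⁹ × 3.774×10^-8) = 0.1670 rad.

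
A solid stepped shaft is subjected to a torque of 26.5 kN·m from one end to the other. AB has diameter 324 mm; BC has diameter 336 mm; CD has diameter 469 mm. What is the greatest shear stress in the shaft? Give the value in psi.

Under the same torque, τ_max = 16T/(πd³) is largest where d is smallest — segment AB (d = 324 mm).
τ_max = 16·26500/(π·(0.324)³) = 3.968×10^6 Pa.

576 psi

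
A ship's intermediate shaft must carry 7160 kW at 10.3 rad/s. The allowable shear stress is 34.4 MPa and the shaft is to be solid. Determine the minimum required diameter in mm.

469 mm

ω = 10.3 rad/s, so T = P/ω = 7160×10³ / 10.30 = 695100 N·m.
For a solid shaft τ_max = 16T/(πd³), so d = (16T/(π τ_allow))^(1/3) = (16·695100/(π·3.44×10^7))^(1/3) = 0.4686 m.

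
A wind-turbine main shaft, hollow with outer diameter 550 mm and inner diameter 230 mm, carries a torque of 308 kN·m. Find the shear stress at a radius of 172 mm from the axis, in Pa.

6.08e6 Pa

J = π(d_o⁴ − d_i⁴)/32 = π(0.550⁴ − 0.230⁴)/32 = 8.709×10^-3 m⁴.
Shear stress varies linearly with radius: τ = T·r/J = 308000 × 0.172 / 8.709×10^-3 = 6.083×10^6 Pa.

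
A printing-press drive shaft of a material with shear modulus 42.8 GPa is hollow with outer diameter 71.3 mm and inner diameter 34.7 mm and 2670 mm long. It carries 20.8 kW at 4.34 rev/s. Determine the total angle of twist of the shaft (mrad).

19.9 mrad

ω = 2π·4.34 = 27.27 rad/s, so T = P/ω = 20.8×10³ / 27.27 = 762.8 N·m.
J = π(d_o⁴ − d_i⁴)/32 = π(0.0713⁴ − 0.0347⁴)/32 = 2.395×10^-6 m⁴.
θ = T·L/(G·J) = 762.8 × 2.67 / (42.8×10⁹ × 2.395×10^-6) = 0.01987 rad.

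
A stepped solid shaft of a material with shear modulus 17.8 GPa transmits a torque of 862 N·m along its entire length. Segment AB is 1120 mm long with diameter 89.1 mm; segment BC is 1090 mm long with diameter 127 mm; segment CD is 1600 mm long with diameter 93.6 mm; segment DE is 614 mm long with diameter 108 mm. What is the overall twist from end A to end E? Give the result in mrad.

J_AB = π(0.0891)⁴/32 = 6.19×10^-6 m⁴; J_BC = π(0.127)⁴/32 = 2.55×10^-5 m⁴; J_CD = π(0.0936)⁴/32 = 7.54×10^-6 m⁴; J_DE = π(0.108)⁴/32 = 1.34×10^-5 m⁴.
θ = (T/G)·Σ L_i/J_i = (862.0/17.8×10⁹)·(1.12/6.19×10^-6 + 1.09/2.55×10^-5 + 1.60/7.54×10^-6 + 0.614/1.34×10^-5) = 0.02334 rad.

23.3 mrad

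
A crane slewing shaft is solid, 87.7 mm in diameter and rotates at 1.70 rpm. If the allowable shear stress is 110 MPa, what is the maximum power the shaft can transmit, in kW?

2.59 kW

J = πd⁴/32 = π(0.0877)⁴/32 = 5.808×10^-6 m⁴.
T_max = τ_allow·J/r = 1.10×10^8 × 5.808×10^-6 / 0.0439 = 14570 N·m.
ω = 2π·1.70/60 = 0.1780 rad/s, so P_max = T_max·ω = 2594 W.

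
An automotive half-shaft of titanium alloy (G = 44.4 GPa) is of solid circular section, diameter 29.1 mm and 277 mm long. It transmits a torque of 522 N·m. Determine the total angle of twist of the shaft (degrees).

2.65°

J = πd⁴/32 = π(0.0291)⁴/32 = 7.040×10^-8 m⁴.
θ = T·L/(G·J) = 522.0 × 0.277 / (44.4×10⁹ × 7.040×10^-8) = 0.04626 rad.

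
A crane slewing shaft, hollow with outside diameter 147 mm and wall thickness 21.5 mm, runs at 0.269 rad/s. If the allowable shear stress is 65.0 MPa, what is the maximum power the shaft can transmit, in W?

J = π(d_o⁴ − d_i⁴)/32 = π(0.147⁴ − 0.104⁴)/32 = 3.436×10^-5 m⁴.
T_max = τ_allow·J/r = 6.50×10^7 × 3.436×10^-5 / 0.0735 = 30380 N·m.
ω = 0.269 rad/s, so P_max = T_max·ω = 8173 W.

8170 W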